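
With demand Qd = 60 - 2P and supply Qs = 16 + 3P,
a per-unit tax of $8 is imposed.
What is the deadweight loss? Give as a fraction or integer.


Pre-tax equilibrium quantity: Q* = 212/5
Post-tax equilibrium quantity: Q_tax = 164/5
Reduction in quantity: Q* - Q_tax = 48/5
DWL = (1/2) * tax * (Q* - Q_tax)
DWL = (1/2) * 8 * 48/5 = 192/5

192/5


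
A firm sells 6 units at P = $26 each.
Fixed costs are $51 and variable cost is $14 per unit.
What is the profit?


Total Revenue = P * Q = 26 * 6 = $156
Total Cost = FC + VC*Q = 51 + 14*6 = $135
Profit = TR - TC = 156 - 135 = $21

$21


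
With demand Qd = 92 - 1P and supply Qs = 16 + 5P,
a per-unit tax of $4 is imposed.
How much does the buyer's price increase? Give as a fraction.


With a per-unit tax, the buyer's price increase depends on relative slopes.
Supply slope: d = 5, Demand slope: b = 1
Buyer's price increase = d * tax / (b + d)
= 5 * 4 / (1 + 5)
= 20 / 6 = 10/3

10/3


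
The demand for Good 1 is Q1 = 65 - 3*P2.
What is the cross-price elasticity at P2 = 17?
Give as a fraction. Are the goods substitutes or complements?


dQ1/dP2 = -3
At P2 = 17: Q1 = 65 - 3*17 = 14
Exy = (dQ1/dP2)(P2/Q1) = -3 * 17 / 14 = -51/14
Since Exy < 0, the goods are complements.

-51/14 (complements)


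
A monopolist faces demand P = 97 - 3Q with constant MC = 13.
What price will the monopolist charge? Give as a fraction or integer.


MR = 97 - 6Q
Set MR = MC: 97 - 6Q = 13
Q* = 14
Substitute into demand:
P* = 97 - 3*14 = 55

55


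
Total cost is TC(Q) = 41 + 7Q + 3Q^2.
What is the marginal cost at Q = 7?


MC = dTC/dQ = 7 + 2*3*Q
At Q = 7:
MC = 7 + 6*7
MC = 7 + 42 = 49

49


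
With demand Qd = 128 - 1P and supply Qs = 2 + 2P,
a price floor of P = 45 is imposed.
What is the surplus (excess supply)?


At P = 45:
Qd = 128 - 1*45 = 83
Qs = 2 + 2*45 = 92
Surplus = Qs - Qd = 92 - 83 = 9

9


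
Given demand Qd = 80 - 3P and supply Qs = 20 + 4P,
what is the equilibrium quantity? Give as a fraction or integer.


First find equilibrium price:
80 - 3P = 20 + 4P
P* = 60/7 = 60/7
Then substitute into demand:
Q* = 80 - 3 * 60/7 = 380/7

380/7


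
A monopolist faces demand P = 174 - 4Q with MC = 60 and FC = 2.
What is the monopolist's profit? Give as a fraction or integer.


MR = MC: 174 - 8Q = 60
Q* = 57/4
P* = 174 - 4*57/4 = 117
Profit = (P* - MC)*Q* - FC
= (117 - 60)*57/4 - 2
= 57*57/4 - 2
= 3249/4 - 2 = 3241/4

3241/4


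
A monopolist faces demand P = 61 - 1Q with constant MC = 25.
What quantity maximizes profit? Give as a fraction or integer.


TR = P*Q = (61 - 1Q)Q = 61Q - 1Q^2
MR = dTR/dQ = 61 - 2Q
Set MR = MC:
61 - 2Q = 25
36 = 2Q
Q* = 36/2 = 18

18


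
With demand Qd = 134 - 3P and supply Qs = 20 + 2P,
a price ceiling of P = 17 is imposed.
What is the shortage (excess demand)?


At P = 17:
Qd = 134 - 3*17 = 83
Qs = 20 + 2*17 = 54
Shortage = Qd - Qs = 83 - 54 = 29

29


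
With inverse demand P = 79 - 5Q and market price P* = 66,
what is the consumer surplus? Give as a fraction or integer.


Maximum willingness to pay (at Q=0): P_max = 79
Quantity demanded at P* = 66:
Q* = (79 - 66)/5 = 13/5
CS = (1/2) * Q* * (P_max - P*)
CS = (1/2) * 13/5 * (79 - 66)
CS = (1/2) * 13/5 * 13 = 169/10

169/10


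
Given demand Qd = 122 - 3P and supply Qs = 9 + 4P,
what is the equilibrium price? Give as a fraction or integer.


At equilibrium, Qd = Qs.
122 - 3P = 9 + 4P
122 - 9 = 3P + 4P
113 = 7P
P* = 113/7 = 113/7

113/7


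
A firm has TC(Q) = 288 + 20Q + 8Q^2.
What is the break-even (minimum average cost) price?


AC(Q) = 288/Q + 20 + 8Q
To minimize: dAC/dQ = -288/Q^2 + 8 = 0
Q^2 = 288/8 = 36
Q* = 6
Min AC = 288/6 + 20 + 8*6
Min AC = 48 + 20 + 48 = 116

116


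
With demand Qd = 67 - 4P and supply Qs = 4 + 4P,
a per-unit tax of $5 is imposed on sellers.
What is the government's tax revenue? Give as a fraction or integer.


With tax on sellers, new supply: Qs' = 4 + 4(P - 5)
= 4P - 16
New equilibrium quantity:
Q_new = 51/2
Tax revenue = tax * Q_new = 5 * 51/2 = 255/2

255/2


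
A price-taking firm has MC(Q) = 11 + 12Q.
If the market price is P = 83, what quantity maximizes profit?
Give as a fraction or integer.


In perfect competition, profit is maximized where P = MC.
83 = 11 + 12Q
72 = 12Q
Q* = 72/12 = 6

6


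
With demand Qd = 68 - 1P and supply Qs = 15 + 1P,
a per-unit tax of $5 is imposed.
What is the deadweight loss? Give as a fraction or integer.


Pre-tax equilibrium quantity: Q* = 83/2
Post-tax equilibrium quantity: Q_tax = 39
Reduction in quantity: Q* - Q_tax = 5/2
DWL = (1/2) * tax * (Q* - Q_tax)
DWL = (1/2) * 5 * 5/2 = 25/4

25/4


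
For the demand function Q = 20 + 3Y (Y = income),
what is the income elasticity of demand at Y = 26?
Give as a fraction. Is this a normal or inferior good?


dQ/dY = 3
At Y = 26: Q = 20 + 3*26 = 98
Ey = (dQ/dY)(Y/Q) = 3 * 26 / 98 = 39/49
Since Ey > 0, this is a normal good.

39/49 (normal good)


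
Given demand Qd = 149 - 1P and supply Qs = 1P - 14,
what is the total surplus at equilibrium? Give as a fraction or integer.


Find equilibrium: 149 - 1P = 1P - 14
149 + 14 = 2P
P* = 163/2 = 163/2
Q* = 1*163/2 - 14 = 135/2
Inverse demand: P = 149 - Q/1, so P_max = 149
Inverse supply: P = 14 + Q/1, so P_min = 14
CS = (1/2) * 135/2 * (149 - 163/2) = 18225/8
PS = (1/2) * 135/2 * (163/2 - 14) = 18225/8
TS = CS + PS = 18225/8 + 18225/8 = 18225/4

18225/4


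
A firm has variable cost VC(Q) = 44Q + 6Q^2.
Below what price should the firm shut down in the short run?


AVC(Q) = VC(Q)/Q = 44 + 6Q
AVC is increasing in Q, so minimum AVC is at Q -> 0+.
Min AVC = 44
The firm should shut down if P < 44.

44


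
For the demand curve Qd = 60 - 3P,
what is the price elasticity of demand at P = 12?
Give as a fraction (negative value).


dQ/dP = -3
At P = 12: Q = 60 - 3*12 = 24
E = (dQ/dP)(P/Q) = (-3)(12/24) = -3/2

-3/2


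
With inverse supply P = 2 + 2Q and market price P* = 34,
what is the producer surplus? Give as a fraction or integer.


Minimum supply price (at Q=0): P_min = 2
Quantity supplied at P* = 34:
Q* = (34 - 2)/2 = 16
PS = (1/2) * Q* * (P* - P_min)
PS = (1/2) * 16 * (34 - 2)
PS = (1/2) * 16 * 32 = 256

256


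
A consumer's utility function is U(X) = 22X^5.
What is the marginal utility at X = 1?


MU = dU/dX = 22*5*X^(5-1)
MU = 110*X^4
At X = 1:
MU = 110 * 1^4
MU = 110 * 1 = 110

110


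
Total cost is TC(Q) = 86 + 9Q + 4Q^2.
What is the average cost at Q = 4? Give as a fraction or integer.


TC(4) = 86 + 9*4 + 4*4^2
TC(4) = 86 + 36 + 64 = 186
AC = TC/Q = 186/4 = 93/2

93/2


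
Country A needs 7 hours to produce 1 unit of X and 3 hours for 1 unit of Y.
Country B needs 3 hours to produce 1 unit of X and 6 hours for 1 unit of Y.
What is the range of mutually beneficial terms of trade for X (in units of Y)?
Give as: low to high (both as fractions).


Opportunity cost of X for Country A = hours_X / hours_Y = 7/3 = 7/3 units of Y
Opportunity cost of X for Country B = hours_X / hours_Y = 3/6 = 1/2 units of Y
Terms of trade must be between the two opportunity costs.
Range: 1/2 to 7/3

1/2 to 7/3


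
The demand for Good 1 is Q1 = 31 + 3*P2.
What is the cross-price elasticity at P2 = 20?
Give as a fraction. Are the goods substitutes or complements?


dQ1/dP2 = 3
At P2 = 20: Q1 = 31 + 3*20 = 91
Exy = (dQ1/dP2)(P2/Q1) = 3 * 20 / 91 = 60/91
Since Exy > 0, the goods are substitutes.

60/91 (substitutes)


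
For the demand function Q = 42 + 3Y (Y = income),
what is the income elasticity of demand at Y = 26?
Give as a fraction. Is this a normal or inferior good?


dQ/dY = 3
At Y = 26: Q = 42 + 3*26 = 120
Ey = (dQ/dY)(Y/Q) = 3 * 26 / 120 = 13/20
Since Ey > 0, this is a normal good.

13/20 (normal good)


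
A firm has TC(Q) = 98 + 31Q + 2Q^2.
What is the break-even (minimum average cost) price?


AC(Q) = 98/Q + 31 + 2Q
To minimize: dAC/dQ = -98/Q^2 + 2 = 0
Q^2 = 98/2 = 49
Q* = 7
Min AC = 98/7 + 31 + 2*7
Min AC = 14 + 31 + 14 = 59

59


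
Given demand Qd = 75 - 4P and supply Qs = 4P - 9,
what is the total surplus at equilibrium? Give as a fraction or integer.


Find equilibrium: 75 - 4P = 4P - 9
75 + 9 = 8P
P* = 84/8 = 21/2
Q* = 4*21/2 - 9 = 33
Inverse demand: P = 75/4 - Q/4, so P_max = 75/4
Inverse supply: P = 9/4 + Q/4, so P_min = 9/4
CS = (1/2) * 33 * (75/4 - 21/2) = 1089/8
PS = (1/2) * 33 * (21/2 - 9/4) = 1089/8
TS = CS + PS = 1089/8 + 1089/8 = 1089/4

1089/4


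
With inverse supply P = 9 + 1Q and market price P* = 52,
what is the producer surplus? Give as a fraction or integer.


Minimum supply price (at Q=0): P_min = 9
Quantity supplied at P* = 52:
Q* = (52 - 9)/1 = 43
PS = (1/2) * Q* * (P* - P_min)
PS = (1/2) * 43 * (52 - 9)
PS = (1/2) * 43 * 43 = 1849/2

1849/2


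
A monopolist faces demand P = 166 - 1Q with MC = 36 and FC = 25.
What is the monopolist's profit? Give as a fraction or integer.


MR = MC: 166 - 2Q = 36
Q* = 65
P* = 166 - 1*65 = 101
Profit = (P* - MC)*Q* - FC
= (101 - 36)*65 - 25
= 65*65 - 25
= 4225 - 25 = 4200

4200


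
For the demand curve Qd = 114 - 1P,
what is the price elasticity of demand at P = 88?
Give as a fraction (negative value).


dQ/dP = -1
At P = 88: Q = 114 - 1*88 = 26
E = (dQ/dP)(P/Q) = (-1)(88/26) = -44/13

-44/13


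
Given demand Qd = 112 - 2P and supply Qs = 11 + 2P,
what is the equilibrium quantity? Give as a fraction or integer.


First find equilibrium price:
112 - 2P = 11 + 2P
P* = 101/4 = 101/4
Then substitute into demand:
Q* = 112 - 2 * 101/4 = 123/2

123/2


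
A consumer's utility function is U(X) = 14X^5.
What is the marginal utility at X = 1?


MU = dU/dX = 14*5*X^(5-1)
MU = 70*X^4
At X = 1:
MU = 70 * 1^4
MU = 70 * 1 = 70

70


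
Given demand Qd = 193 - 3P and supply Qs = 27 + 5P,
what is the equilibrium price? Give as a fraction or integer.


At equilibrium, Qd = Qs.
193 - 3P = 27 + 5P
193 - 27 = 3P + 5P
166 = 8P
P* = 166/8 = 83/4

83/4


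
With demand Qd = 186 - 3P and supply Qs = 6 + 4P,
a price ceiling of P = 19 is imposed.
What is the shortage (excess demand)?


At P = 19:
Qd = 186 - 3*19 = 129
Qs = 6 + 4*19 = 82
Shortage = Qd - Qs = 129 - 82 = 47

47


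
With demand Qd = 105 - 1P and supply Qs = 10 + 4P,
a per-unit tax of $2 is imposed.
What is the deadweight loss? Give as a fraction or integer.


Pre-tax equilibrium quantity: Q* = 86
Post-tax equilibrium quantity: Q_tax = 422/5
Reduction in quantity: Q* - Q_tax = 8/5
DWL = (1/2) * tax * (Q* - Q_tax)
DWL = (1/2) * 2 * 8/5 = 8/5

8/5


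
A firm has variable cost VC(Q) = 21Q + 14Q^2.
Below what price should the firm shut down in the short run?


AVC(Q) = VC(Q)/Q = 21 + 14Q
AVC is increasing in Q, so minimum AVC is at Q -> 0+.
Min AVC = 21
The firm should shut down if P < 21.

21


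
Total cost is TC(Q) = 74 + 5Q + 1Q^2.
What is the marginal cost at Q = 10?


MC = dTC/dQ = 5 + 2*1*Q
At Q = 10:
MC = 5 + 2*10
MC = 5 + 20 = 25

25


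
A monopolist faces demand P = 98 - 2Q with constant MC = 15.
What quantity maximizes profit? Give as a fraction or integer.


TR = P*Q = (98 - 2Q)Q = 98Q - 2Q^2
MR = dTR/dQ = 98 - 4Q
Set MR = MC:
98 - 4Q = 15
83 = 4Q
Q* = 83/4 = 83/4

83/4


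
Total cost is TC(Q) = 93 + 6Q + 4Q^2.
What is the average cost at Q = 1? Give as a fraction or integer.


TC(1) = 93 + 6*1 + 4*1^2
TC(1) = 93 + 6 + 4 = 103
AC = TC/Q = 103/1 = 103

103


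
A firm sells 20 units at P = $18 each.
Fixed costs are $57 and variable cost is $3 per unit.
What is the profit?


Total Revenue = P * Q = 18 * 20 = $360
Total Cost = FC + VC*Q = 57 + 3*20 = $117
Profit = TR - TC = 360 - 117 = $243

$243


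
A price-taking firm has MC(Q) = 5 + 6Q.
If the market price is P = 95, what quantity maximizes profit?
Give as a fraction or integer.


In perfect competition, profit is maximized where P = MC.
95 = 5 + 6Q
90 = 6Q
Q* = 90/6 = 15

15


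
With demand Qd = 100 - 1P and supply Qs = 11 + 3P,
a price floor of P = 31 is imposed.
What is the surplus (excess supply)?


At P = 31:
Qd = 100 - 1*31 = 69
Qs = 11 + 3*31 = 104
Surplus = Qs - Qd = 104 - 69 = 35

35


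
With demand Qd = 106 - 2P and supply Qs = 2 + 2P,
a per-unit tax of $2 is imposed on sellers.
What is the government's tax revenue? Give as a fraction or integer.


With tax on sellers, new supply: Qs' = 2 + 2(P - 2)
= 2P - 2
New equilibrium quantity:
Q_new = 52
Tax revenue = tax * Q_new = 2 * 52 = 104

104


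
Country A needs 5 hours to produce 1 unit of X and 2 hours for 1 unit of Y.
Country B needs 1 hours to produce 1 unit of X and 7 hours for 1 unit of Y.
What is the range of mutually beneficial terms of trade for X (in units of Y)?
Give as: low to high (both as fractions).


Opportunity cost of X for Country A = hours_X / hours_Y = 5/2 = 5/2 units of Y
Opportunity cost of X for Country B = hours_X / hours_Y = 1/7 = 1/7 units of Y
Terms of trade must be between the two opportunity costs.
Range: 1/7 to 5/2

1/7 to 5/2


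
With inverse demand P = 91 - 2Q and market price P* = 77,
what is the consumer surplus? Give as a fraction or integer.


Maximum willingness to pay (at Q=0): P_max = 91
Quantity demanded at P* = 77:
Q* = (91 - 77)/2 = 7
CS = (1/2) * Q* * (P_max - P*)
CS = (1/2) * 7 * (91 - 77)
CS = (1/2) * 7 * 14 = 49

49


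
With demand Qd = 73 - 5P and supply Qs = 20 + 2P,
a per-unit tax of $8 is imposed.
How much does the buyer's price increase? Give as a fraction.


With a per-unit tax, the buyer's price increase depends on relative slopes.
Supply slope: d = 2, Demand slope: b = 5
Buyer's price increase = d * tax / (b + d)
= 2 * 8 / (5 + 2)
= 16 / 7 = 16/7

16/7


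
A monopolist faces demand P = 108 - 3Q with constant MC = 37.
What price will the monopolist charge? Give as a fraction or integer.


MR = 108 - 6Q
Set MR = MC: 108 - 6Q = 37
Q* = 71/6
Substitute into demand:
P* = 108 - 3*71/6 = 145/2

145/2


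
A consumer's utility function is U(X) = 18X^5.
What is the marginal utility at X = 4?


MU = dU/dX = 18*5*X^(5-1)
MU = 90*X^4
At X = 4:
MU = 90 * 4^4
MU = 90 * 256 = 23040

23040


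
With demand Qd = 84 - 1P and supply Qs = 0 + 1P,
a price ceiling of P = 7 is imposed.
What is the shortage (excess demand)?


At P = 7:
Qd = 84 - 1*7 = 77
Qs = 0 + 1*7 = 7
Shortage = Qd - Qs = 77 - 7 = 70

70


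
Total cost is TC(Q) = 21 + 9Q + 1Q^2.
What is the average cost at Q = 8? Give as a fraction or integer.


TC(8) = 21 + 9*8 + 1*8^2
TC(8) = 21 + 72 + 64 = 157
AC = TC/Q = 157/8 = 157/8

157/8


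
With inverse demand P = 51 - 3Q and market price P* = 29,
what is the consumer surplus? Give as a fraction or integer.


Maximum willingness to pay (at Q=0): P_max = 51
Quantity demanded at P* = 29:
Q* = (51 - 29)/3 = 22/3
CS = (1/2) * Q* * (P_max - P*)
CS = (1/2) * 22/3 * (51 - 29)
CS = (1/2) * 22/3 * 22 = 242/3

242/3


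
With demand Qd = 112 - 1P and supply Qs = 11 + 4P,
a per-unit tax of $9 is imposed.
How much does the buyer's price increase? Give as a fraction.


With a per-unit tax, the buyer's price increase depends on relative slopes.
Supply slope: d = 4, Demand slope: b = 1
Buyer's price increase = d * tax / (b + d)
= 4 * 9 / (1 + 4)
= 36 / 5 = 36/5

36/5


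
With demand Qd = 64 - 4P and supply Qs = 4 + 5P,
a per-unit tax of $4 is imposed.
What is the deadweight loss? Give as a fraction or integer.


Pre-tax equilibrium quantity: Q* = 112/3
Post-tax equilibrium quantity: Q_tax = 256/9
Reduction in quantity: Q* - Q_tax = 80/9
DWL = (1/2) * tax * (Q* - Q_tax)
DWL = (1/2) * 4 * 80/9 = 160/9

160/9


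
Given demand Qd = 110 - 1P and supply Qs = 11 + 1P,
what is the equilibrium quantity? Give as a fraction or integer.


First find equilibrium price:
110 - 1P = 11 + 1P
P* = 99/2 = 99/2
Then substitute into demand:
Q* = 110 - 1 * 99/2 = 121/2

121/2


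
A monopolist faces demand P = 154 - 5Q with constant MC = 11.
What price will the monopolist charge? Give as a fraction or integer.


MR = 154 - 10Q
Set MR = MC: 154 - 10Q = 11
Q* = 143/10
Substitute into demand:
P* = 154 - 5*143/10 = 165/2

165/2


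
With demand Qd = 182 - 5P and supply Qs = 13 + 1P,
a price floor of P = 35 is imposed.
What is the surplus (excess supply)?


At P = 35:
Qd = 182 - 5*35 = 7
Qs = 13 + 1*35 = 48
Surplus = Qs - Qd = 48 - 7 = 41

41


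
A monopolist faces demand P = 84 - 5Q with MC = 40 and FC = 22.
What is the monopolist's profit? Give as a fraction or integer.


MR = MC: 84 - 10Q = 40
Q* = 22/5
P* = 84 - 5*22/5 = 62
Profit = (P* - MC)*Q* - FC
= (62 - 40)*22/5 - 22
= 22*22/5 - 22
= 484/5 - 22 = 374/5

374/5


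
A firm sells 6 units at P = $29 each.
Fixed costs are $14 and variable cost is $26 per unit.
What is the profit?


Total Revenue = P * Q = 29 * 6 = $174
Total Cost = FC + VC*Q = 14 + 26*6 = $170
Profit = TR - TC = 174 - 170 = $4

$4


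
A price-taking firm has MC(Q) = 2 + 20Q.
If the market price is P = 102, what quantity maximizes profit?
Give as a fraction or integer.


In perfect competition, profit is maximized where P = MC.
102 = 2 + 20Q
100 = 20Q
Q* = 100/20 = 5

5


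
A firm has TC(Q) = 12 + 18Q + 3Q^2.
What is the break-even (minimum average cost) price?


AC(Q) = 12/Q + 18 + 3Q
To minimize: dAC/dQ = -12/Q^2 + 3 = 0
Q^2 = 12/3 = 4
Q* = 2
Min AC = 12/2 + 18 + 3*2
Min AC = 6 + 18 + 6 = 30

30


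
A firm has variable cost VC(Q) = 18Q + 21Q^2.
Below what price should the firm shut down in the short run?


AVC(Q) = VC(Q)/Q = 18 + 21Q
AVC is increasing in Q, so minimum AVC is at Q -> 0+.
Min AVC = 18
The firm should shut down if P < 18.

18


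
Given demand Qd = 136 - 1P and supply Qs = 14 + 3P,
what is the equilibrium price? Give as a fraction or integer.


At equilibrium, Qd = Qs.
136 - 1P = 14 + 3P
136 - 14 = 1P + 3P
122 = 4P
P* = 122/4 = 61/2

61/2


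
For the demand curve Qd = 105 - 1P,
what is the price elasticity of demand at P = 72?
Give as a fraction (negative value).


dQ/dP = -1
At P = 72: Q = 105 - 1*72 = 33
E = (dQ/dP)(P/Q) = (-1)(72/33) = -24/11

-24/11


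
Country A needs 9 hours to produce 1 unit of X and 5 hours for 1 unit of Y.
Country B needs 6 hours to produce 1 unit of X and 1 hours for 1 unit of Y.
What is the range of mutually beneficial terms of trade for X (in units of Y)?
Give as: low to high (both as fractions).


Opportunity cost of X for Country A = hours_X / hours_Y = 9/5 = 9/5 units of Y
Opportunity cost of X for Country B = hours_X / hours_Y = 6/1 = 6 units of Y
Terms of trade must be between the two opportunity costs.
Range: 9/5 to 6

9/5 to 6


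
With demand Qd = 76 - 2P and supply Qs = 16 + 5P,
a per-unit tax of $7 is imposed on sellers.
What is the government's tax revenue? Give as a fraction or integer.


With tax on sellers, new supply: Qs' = 16 + 5(P - 7)
= 5P - 19
New equilibrium quantity:
Q_new = 342/7
Tax revenue = tax * Q_new = 7 * 342/7 = 342

342


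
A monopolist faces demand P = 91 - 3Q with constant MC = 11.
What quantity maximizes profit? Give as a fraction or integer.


TR = P*Q = (91 - 3Q)Q = 91Q - 3Q^2
MR = dTR/dQ = 91 - 6Q
Set MR = MC:
91 - 6Q = 11
80 = 6Q
Q* = 80/6 = 40/3

40/3


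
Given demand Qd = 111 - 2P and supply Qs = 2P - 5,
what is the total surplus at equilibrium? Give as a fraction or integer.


Find equilibrium: 111 - 2P = 2P - 5
111 + 5 = 4P
P* = 116/4 = 29
Q* = 2*29 - 5 = 53
Inverse demand: P = 111/2 - Q/2, so P_max = 111/2
Inverse supply: P = 5/2 + Q/2, so P_min = 5/2
CS = (1/2) * 53 * (111/2 - 29) = 2809/4
PS = (1/2) * 53 * (29 - 5/2) = 2809/4
TS = CS + PS = 2809/4 + 2809/4 = 2809/2

2809/2


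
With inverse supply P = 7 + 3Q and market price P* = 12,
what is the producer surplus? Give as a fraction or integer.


Minimum supply price (at Q=0): P_min = 7
Quantity supplied at P* = 12:
Q* = (12 - 7)/3 = 5/3
PS = (1/2) * Q* * (P* - P_min)
PS = (1/2) * 5/3 * (12 - 7)
PS = (1/2) * 5/3 * 5 = 25/6

25/6


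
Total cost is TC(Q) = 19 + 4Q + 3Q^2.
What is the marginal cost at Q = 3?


MC = dTC/dQ = 4 + 2*3*Q
At Q = 3:
MC = 4 + 6*3
MC = 4 + 18 = 22

22


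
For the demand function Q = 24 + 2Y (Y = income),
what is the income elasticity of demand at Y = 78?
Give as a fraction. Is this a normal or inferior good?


dQ/dY = 2
At Y = 78: Q = 24 + 2*78 = 180
Ey = (dQ/dY)(Y/Q) = 2 * 78 / 180 = 13/15
Since Ey > 0, this is a normal good.

13/15 (normal good)


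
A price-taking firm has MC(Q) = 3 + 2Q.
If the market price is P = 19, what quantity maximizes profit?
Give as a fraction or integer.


In perfect competition, profit is maximized where P = MC.
19 = 3 + 2Q
16 = 2Q
Q* = 16/2 = 8

8


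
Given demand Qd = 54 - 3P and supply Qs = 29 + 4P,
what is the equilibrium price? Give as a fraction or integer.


At equilibrium, Qd = Qs.
54 - 3P = 29 + 4P
54 - 29 = 3P + 4P
25 = 7P
P* = 25/7 = 25/7

25/7


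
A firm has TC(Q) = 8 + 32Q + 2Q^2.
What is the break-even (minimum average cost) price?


AC(Q) = 8/Q + 32 + 2Q
To minimize: dAC/dQ = -8/Q^2 + 2 = 0
Q^2 = 8/2 = 4
Q* = 2
Min AC = 8/2 + 32 + 2*2
Min AC = 4 + 32 + 4 = 40

40


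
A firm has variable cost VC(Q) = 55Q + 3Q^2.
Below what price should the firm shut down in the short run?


AVC(Q) = VC(Q)/Q = 55 + 3Q
AVC is increasing in Q, so minimum AVC is at Q -> 0+.
Min AVC = 55
The firm should shut down if P < 55.

55


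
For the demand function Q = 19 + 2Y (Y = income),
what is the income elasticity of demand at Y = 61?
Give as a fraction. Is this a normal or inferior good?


dQ/dY = 2
At Y = 61: Q = 19 + 2*61 = 141
Ey = (dQ/dY)(Y/Q) = 2 * 61 / 141 = 122/141
Since Ey > 0, this is a normal good.

122/141 (normal good)


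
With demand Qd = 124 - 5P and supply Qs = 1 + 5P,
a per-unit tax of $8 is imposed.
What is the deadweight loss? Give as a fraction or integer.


Pre-tax equilibrium quantity: Q* = 125/2
Post-tax equilibrium quantity: Q_tax = 85/2
Reduction in quantity: Q* - Q_tax = 20
DWL = (1/2) * tax * (Q* - Q_tax)
DWL = (1/2) * 8 * 20 = 80

80


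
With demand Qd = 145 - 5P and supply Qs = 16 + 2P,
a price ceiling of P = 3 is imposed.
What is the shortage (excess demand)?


At P = 3:
Qd = 145 - 5*3 = 130
Qs = 16 + 2*3 = 22
Shortage = Qd - Qs = 130 - 22 = 108

108


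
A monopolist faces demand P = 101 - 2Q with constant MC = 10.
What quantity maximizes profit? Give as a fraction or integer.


TR = P*Q = (101 - 2Q)Q = 101Q - 2Q^2
MR = dTR/dQ = 101 - 4Q
Set MR = MC:
101 - 4Q = 10
91 = 4Q
Q* = 91/4 = 91/4

91/4


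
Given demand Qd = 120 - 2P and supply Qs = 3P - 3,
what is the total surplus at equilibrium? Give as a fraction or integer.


Find equilibrium: 120 - 2P = 3P - 3
120 + 3 = 5P
P* = 123/5 = 123/5
Q* = 3*123/5 - 3 = 354/5
Inverse demand: P = 60 - Q/2, so P_max = 60
Inverse supply: P = 1 + Q/3, so P_min = 1
CS = (1/2) * 354/5 * (60 - 123/5) = 31329/25
PS = (1/2) * 354/5 * (123/5 - 1) = 20886/25
TS = CS + PS = 31329/25 + 20886/25 = 10443/5

10443/5


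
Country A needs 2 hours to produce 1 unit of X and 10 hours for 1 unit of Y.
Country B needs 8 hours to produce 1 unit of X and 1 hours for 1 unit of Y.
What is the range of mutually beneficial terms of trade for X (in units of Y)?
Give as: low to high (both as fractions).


Opportunity cost of X for Country A = hours_X / hours_Y = 2/10 = 1/5 units of Y
Opportunity cost of X for Country B = hours_X / hours_Y = 8/1 = 8 units of Y
Terms of trade must be between the two opportunity costs.
Range: 1/5 to 8

1/5 to 8


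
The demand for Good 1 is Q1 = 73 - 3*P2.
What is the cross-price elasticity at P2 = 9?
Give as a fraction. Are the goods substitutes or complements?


dQ1/dP2 = -3
At P2 = 9: Q1 = 73 - 3*9 = 46
Exy = (dQ1/dP2)(P2/Q1) = -3 * 9 / 46 = -27/46
Since Exy < 0, the goods are complements.

-27/46 (complements)


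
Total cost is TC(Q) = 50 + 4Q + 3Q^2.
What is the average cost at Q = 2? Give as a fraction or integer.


TC(2) = 50 + 4*2 + 3*2^2
TC(2) = 50 + 8 + 12 = 70
AC = TC/Q = 70/2 = 35

35


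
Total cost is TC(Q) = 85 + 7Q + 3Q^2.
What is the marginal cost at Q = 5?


MC = dTC/dQ = 7 + 2*3*Q
At Q = 5:
MC = 7 + 6*5
MC = 7 + 30 = 37

37


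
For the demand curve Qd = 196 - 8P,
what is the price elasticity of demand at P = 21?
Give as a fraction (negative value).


dQ/dP = -8
At P = 21: Q = 196 - 8*21 = 28
E = (dQ/dP)(P/Q) = (-8)(21/28) = -6

-6


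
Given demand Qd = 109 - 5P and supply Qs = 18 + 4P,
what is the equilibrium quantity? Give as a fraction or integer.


First find equilibrium price:
109 - 5P = 18 + 4P
P* = 91/9 = 91/9
Then substitute into demand:
Q* = 109 - 5 * 91/9 = 526/9

526/9


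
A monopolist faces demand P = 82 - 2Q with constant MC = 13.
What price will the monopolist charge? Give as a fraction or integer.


MR = 82 - 4Q
Set MR = MC: 82 - 4Q = 13
Q* = 69/4
Substitute into demand:
P* = 82 - 2*69/4 = 95/2

95/2


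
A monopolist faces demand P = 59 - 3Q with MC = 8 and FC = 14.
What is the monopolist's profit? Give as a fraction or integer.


MR = MC: 59 - 6Q = 8
Q* = 17/2
P* = 59 - 3*17/2 = 67/2
Profit = (P* - MC)*Q* - FC
= (67/2 - 8)*17/2 - 14
= 51/2*17/2 - 14
= 867/4 - 14 = 811/4

811/4


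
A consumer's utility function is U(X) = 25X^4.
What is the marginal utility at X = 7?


MU = dU/dX = 25*4*X^(4-1)
MU = 100*X^3
At X = 7:
MU = 100 * 7^3
MU = 100 * 343 = 34300

34300


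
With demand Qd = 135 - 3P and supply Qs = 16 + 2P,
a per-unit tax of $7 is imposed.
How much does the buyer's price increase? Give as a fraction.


With a per-unit tax, the buyer's price increase depends on relative slopes.
Supply slope: d = 2, Demand slope: b = 3
Buyer's price increase = d * tax / (b + d)
= 2 * 7 / (3 + 2)
= 14 / 5 = 14/5

14/5


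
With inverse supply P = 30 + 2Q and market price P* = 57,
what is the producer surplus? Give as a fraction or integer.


Minimum supply price (at Q=0): P_min = 30
Quantity supplied at P* = 57:
Q* = (57 - 30)/2 = 27/2
PS = (1/2) * Q* * (P* - P_min)
PS = (1/2) * 27/2 * (57 - 30)
PS = (1/2) * 27/2 * 27 = 729/4

729/4


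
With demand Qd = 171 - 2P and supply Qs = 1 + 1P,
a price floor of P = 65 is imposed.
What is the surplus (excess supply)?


At P = 65:
Qd = 171 - 2*65 = 41
Qs = 1 + 1*65 = 66
Surplus = Qs - Qd = 66 - 41 = 25

25


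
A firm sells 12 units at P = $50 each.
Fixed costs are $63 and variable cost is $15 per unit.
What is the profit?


Total Revenue = P * Q = 50 * 12 = $600
Total Cost = FC + VC*Q = 63 + 15*12 = $243
Profit = TR - TC = 600 - 243 = $357

$357


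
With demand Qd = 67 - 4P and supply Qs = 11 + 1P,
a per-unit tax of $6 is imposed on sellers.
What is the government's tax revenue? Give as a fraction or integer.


With tax on sellers, new supply: Qs' = 11 + 1(P - 6)
= 5 + 1P
New equilibrium quantity:
Q_new = 87/5
Tax revenue = tax * Q_new = 6 * 87/5 = 522/5

522/5


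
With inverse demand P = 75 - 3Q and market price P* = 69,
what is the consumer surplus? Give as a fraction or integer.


Maximum willingness to pay (at Q=0): P_max = 75
Quantity demanded at P* = 69:
Q* = (75 - 69)/3 = 2
CS = (1/2) * Q* * (P_max - P*)
CS = (1/2) * 2 * (75 - 69)
CS = (1/2) * 2 * 6 = 6

6


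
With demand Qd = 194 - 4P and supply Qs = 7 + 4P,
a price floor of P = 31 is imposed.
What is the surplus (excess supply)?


At P = 31:
Qd = 194 - 4*31 = 70
Qs = 7 + 4*31 = 131
Surplus = Qs - Qd = 131 - 70 = 61

61


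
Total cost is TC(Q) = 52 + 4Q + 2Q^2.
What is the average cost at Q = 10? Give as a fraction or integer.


TC(10) = 52 + 4*10 + 2*10^2
TC(10) = 52 + 40 + 200 = 292
AC = TC/Q = 292/10 = 146/5

146/5


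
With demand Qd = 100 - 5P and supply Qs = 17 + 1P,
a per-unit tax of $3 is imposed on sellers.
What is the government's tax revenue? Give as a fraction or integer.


With tax on sellers, new supply: Qs' = 17 + 1(P - 3)
= 14 + 1P
New equilibrium quantity:
Q_new = 85/3
Tax revenue = tax * Q_new = 3 * 85/3 = 85

85


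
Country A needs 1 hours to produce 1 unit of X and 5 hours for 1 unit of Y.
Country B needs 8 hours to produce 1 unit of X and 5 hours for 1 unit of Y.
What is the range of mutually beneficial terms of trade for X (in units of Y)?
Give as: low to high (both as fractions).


Opportunity cost of X for Country A = hours_X / hours_Y = 1/5 = 1/5 units of Y
Opportunity cost of X for Country B = hours_X / hours_Y = 8/5 = 8/5 units of Y
Terms of trade must be between the two opportunity costs.
Range: 1/5 to 8/5

1/5 to 8/5


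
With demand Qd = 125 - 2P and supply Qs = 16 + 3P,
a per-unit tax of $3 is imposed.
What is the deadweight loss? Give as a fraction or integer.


Pre-tax equilibrium quantity: Q* = 407/5
Post-tax equilibrium quantity: Q_tax = 389/5
Reduction in quantity: Q* - Q_tax = 18/5
DWL = (1/2) * tax * (Q* - Q_tax)
DWL = (1/2) * 3 * 18/5 = 27/5

27/5


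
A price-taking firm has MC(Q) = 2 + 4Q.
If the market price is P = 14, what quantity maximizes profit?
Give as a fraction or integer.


In perfect competition, profit is maximized where P = MC.
14 = 2 + 4Q
12 = 4Q
Q* = 12/4 = 3

3


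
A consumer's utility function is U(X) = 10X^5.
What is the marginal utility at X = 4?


MU = dU/dX = 10*5*X^(5-1)
MU = 50*X^4
At X = 4:
MU = 50 * 4^4
MU = 50 * 256 = 12800

12800


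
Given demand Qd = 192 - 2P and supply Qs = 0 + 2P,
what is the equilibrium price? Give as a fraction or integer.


At equilibrium, Qd = Qs.
192 - 2P = 0 + 2P
192 - 0 = 2P + 2P
192 = 4P
P* = 192/4 = 48

48


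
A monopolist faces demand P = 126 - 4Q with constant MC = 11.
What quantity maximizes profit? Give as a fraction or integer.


TR = P*Q = (126 - 4Q)Q = 126Q - 4Q^2
MR = dTR/dQ = 126 - 8Q
Set MR = MC:
126 - 8Q = 11
115 = 8Q
Q* = 115/8 = 115/8

115/8


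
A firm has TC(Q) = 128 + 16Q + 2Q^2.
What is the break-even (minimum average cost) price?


AC(Q) = 128/Q + 16 + 2Q
To minimize: dAC/dQ = -128/Q^2 + 2 = 0
Q^2 = 128/2 = 64
Q* = 8
Min AC = 128/8 + 16 + 2*8
Min AC = 16 + 16 + 16 = 48

48


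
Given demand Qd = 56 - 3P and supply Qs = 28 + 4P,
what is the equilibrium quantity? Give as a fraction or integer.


First find equilibrium price:
56 - 3P = 28 + 4P
P* = 28/7 = 4
Then substitute into demand:
Q* = 56 - 3 * 4 = 44

44


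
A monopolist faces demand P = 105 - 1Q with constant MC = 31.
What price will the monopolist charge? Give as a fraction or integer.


MR = 105 - 2Q
Set MR = MC: 105 - 2Q = 31
Q* = 37
Substitute into demand:
P* = 105 - 1*37 = 68

68


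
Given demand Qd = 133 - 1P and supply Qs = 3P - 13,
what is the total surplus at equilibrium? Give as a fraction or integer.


Find equilibrium: 133 - 1P = 3P - 13
133 + 13 = 4P
P* = 146/4 = 73/2
Q* = 3*73/2 - 13 = 193/2
Inverse demand: P = 133 - Q/1, so P_max = 133
Inverse supply: P = 13/3 + Q/3, so P_min = 13/3
CS = (1/2) * 193/2 * (133 - 73/2) = 37249/8
PS = (1/2) * 193/2 * (73/2 - 13/3) = 37249/24
TS = CS + PS = 37249/8 + 37249/24 = 37249/6

37249/6


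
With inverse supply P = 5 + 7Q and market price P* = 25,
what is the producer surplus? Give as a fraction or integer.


Minimum supply price (at Q=0): P_min = 5
Quantity supplied at P* = 25:
Q* = (25 - 5)/7 = 20/7
PS = (1/2) * Q* * (P* - P_min)
PS = (1/2) * 20/7 * (25 - 5)
PS = (1/2) * 20/7 * 20 = 200/7

200/7


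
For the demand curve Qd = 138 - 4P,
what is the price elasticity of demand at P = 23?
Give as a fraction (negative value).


dQ/dP = -4
At P = 23: Q = 138 - 4*23 = 46
E = (dQ/dP)(P/Q) = (-4)(23/46) = -2

-2


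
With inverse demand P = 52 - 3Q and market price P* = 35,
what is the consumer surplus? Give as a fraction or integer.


Maximum willingness to pay (at Q=0): P_max = 52
Quantity demanded at P* = 35:
Q* = (52 - 35)/3 = 17/3
CS = (1/2) * Q* * (P_max - P*)
CS = (1/2) * 17/3 * (52 - 35)
CS = (1/2) * 17/3 * 17 = 289/6

289/6


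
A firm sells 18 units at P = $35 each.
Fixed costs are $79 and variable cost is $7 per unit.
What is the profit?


Total Revenue = P * Q = 35 * 18 = $630
Total Cost = FC + VC*Q = 79 + 7*18 = $205
Profit = TR - TC = 630 - 205 = $425

$425


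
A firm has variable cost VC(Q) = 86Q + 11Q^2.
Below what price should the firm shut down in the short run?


AVC(Q) = VC(Q)/Q = 86 + 11Q
AVC is increasing in Q, so minimum AVC is at Q -> 0+.
Min AVC = 86
The firm should shut down if P < 86.

86


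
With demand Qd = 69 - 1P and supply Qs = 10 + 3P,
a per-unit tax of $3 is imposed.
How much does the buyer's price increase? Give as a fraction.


With a per-unit tax, the buyer's price increase depends on relative slopes.
Supply slope: d = 3, Demand slope: b = 1
Buyer's price increase = d * tax / (b + d)
= 3 * 3 / (1 + 3)
= 9 / 4 = 9/4

9/4


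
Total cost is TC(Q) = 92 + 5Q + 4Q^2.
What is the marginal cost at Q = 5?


MC = dTC/dQ = 5 + 2*4*Q
At Q = 5:
MC = 5 + 8*5
MC = 5 + 40 = 45

45


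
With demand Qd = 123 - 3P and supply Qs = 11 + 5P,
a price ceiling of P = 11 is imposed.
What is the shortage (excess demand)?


At P = 11:
Qd = 123 - 3*11 = 90
Qs = 11 + 5*11 = 66
Shortage = Qd - Qs = 90 - 66 = 24

24


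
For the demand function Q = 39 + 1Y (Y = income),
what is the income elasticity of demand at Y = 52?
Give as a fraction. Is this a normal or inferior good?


dQ/dY = 1
At Y = 52: Q = 39 + 1*52 = 91
Ey = (dQ/dY)(Y/Q) = 1 * 52 / 91 = 4/7
Since Ey > 0, this is a normal good.

4/7 (normal good)


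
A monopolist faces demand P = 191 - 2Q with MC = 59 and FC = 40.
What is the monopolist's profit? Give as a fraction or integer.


MR = MC: 191 - 4Q = 59
Q* = 33
P* = 191 - 2*33 = 125
Profit = (P* - MC)*Q* - FC
= (125 - 59)*33 - 40
= 66*33 - 40
= 2178 - 40 = 2138

2138


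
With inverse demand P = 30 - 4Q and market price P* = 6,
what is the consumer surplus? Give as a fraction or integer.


Maximum willingness to pay (at Q=0): P_max = 30
Quantity demanded at P* = 6:
Q* = (30 - 6)/4 = 6
CS = (1/2) * Q* * (P_max - P*)
CS = (1/2) * 6 * (30 - 6)
CS = (1/2) * 6 * 24 = 72

72


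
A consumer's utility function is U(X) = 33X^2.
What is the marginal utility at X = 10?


MU = dU/dX = 33*2*X^(2-1)
MU = 66*X^1
At X = 10:
MU = 66 * 10^1
MU = 66 * 10 = 660

660


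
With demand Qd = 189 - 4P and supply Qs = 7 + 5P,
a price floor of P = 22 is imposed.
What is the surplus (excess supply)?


At P = 22:
Qd = 189 - 4*22 = 101
Qs = 7 + 5*22 = 117
Surplus = Qs - Qd = 117 - 101 = 16

16


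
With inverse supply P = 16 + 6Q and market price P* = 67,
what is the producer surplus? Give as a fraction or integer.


Minimum supply price (at Q=0): P_min = 16
Quantity supplied at P* = 67:
Q* = (67 - 16)/6 = 17/2
PS = (1/2) * Q* * (P* - P_min)
PS = (1/2) * 17/2 * (67 - 16)
PS = (1/2) * 17/2 * 51 = 867/4

867/4


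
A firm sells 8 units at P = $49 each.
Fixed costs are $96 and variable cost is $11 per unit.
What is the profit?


Total Revenue = P * Q = 49 * 8 = $392
Total Cost = FC + VC*Q = 96 + 11*8 = $184
Profit = TR - TC = 392 - 184 = $208

$208


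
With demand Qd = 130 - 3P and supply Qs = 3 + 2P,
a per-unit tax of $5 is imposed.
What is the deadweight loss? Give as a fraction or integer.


Pre-tax equilibrium quantity: Q* = 269/5
Post-tax equilibrium quantity: Q_tax = 239/5
Reduction in quantity: Q* - Q_tax = 6
DWL = (1/2) * tax * (Q* - Q_tax)
DWL = (1/2) * 5 * 6 = 15

15


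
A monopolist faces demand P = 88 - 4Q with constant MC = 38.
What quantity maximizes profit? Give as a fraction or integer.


TR = P*Q = (88 - 4Q)Q = 88Q - 4Q^2
MR = dTR/dQ = 88 - 8Q
Set MR = MC:
88 - 8Q = 38
50 = 8Q
Q* = 50/8 = 25/4

25/4


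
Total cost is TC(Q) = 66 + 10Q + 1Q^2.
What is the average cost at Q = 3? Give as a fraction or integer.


TC(3) = 66 + 10*3 + 1*3^2
TC(3) = 66 + 30 + 9 = 105
AC = TC/Q = 105/3 = 35

35


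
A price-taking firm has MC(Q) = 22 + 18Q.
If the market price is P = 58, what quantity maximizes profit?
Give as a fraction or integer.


In perfect competition, profit is maximized where P = MC.
58 = 22 + 18Q
36 = 18Q
Q* = 36/18 = 2

2


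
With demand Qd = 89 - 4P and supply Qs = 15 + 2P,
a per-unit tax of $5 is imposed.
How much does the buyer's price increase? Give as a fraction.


With a per-unit tax, the buyer's price increase depends on relative slopes.
Supply slope: d = 2, Demand slope: b = 4
Buyer's price increase = d * tax / (b + d)
= 2 * 5 / (4 + 2)
= 10 / 6 = 5/3

5/3


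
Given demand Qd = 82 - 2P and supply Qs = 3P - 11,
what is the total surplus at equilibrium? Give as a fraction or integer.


Find equilibrium: 82 - 2P = 3P - 11
82 + 11 = 5P
P* = 93/5 = 93/5
Q* = 3*93/5 - 11 = 224/5
Inverse demand: P = 41 - Q/2, so P_max = 41
Inverse supply: P = 11/3 + Q/3, so P_min = 11/3
CS = (1/2) * 224/5 * (41 - 93/5) = 12544/25
PS = (1/2) * 224/5 * (93/5 - 11/3) = 25088/75
TS = CS + PS = 12544/25 + 25088/75 = 12544/15

12544/15


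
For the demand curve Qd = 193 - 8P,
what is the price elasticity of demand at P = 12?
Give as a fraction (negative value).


dQ/dP = -8
At P = 12: Q = 193 - 8*12 = 97
E = (dQ/dP)(P/Q) = (-8)(12/97) = -96/97

-96/97


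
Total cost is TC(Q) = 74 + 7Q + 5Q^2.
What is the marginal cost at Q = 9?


MC = dTC/dQ = 7 + 2*5*Q
At Q = 9:
MC = 7 + 10*9
MC = 7 + 90 = 97

97


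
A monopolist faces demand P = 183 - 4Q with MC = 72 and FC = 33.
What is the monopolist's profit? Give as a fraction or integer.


MR = MC: 183 - 8Q = 72
Q* = 111/8
P* = 183 - 4*111/8 = 255/2
Profit = (P* - MC)*Q* - FC
= (255/2 - 72)*111/8 - 33
= 111/2*111/8 - 33
= 12321/16 - 33 = 11793/16

11793/16


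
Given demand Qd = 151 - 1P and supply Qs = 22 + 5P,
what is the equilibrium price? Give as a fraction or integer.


At equilibrium, Qd = Qs.
151 - 1P = 22 + 5P
151 - 22 = 1P + 5P
129 = 6P
P* = 129/6 = 43/2

43/2


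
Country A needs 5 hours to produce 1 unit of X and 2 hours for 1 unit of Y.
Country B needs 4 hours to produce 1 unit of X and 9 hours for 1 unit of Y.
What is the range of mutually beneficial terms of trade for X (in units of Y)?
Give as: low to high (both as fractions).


Opportunity cost of X for Country A = hours_X / hours_Y = 5/2 = 5/2 units of Y
Opportunity cost of X for Country B = hours_X / hours_Y = 4/9 = 4/9 units of Y
Terms of trade must be between the two opportunity costs.
Range: 4/9 to 5/2

4/9 to 5/2


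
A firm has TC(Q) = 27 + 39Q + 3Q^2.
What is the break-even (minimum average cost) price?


AC(Q) = 27/Q + 39 + 3Q
To minimize: dAC/dQ = -27/Q^2 + 3 = 0
Q^2 = 27/3 = 9
Q* = 3
Min AC = 27/3 + 39 + 3*3
Min AC = 9 + 39 + 9 = 57

57


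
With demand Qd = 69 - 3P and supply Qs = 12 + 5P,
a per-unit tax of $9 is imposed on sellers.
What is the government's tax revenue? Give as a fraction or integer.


With tax on sellers, new supply: Qs' = 12 + 5(P - 9)
= 5P - 33
New equilibrium quantity:
Q_new = 123/4
Tax revenue = tax * Q_new = 9 * 123/4 = 1107/4

1107/4


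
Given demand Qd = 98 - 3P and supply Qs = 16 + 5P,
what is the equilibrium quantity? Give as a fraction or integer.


First find equilibrium price:
98 - 3P = 16 + 5P
P* = 82/8 = 41/4
Then substitute into demand:
Q* = 98 - 3 * 41/4 = 269/4

269/4


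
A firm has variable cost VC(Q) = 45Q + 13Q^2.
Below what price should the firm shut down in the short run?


AVC(Q) = VC(Q)/Q = 45 + 13Q
AVC is increasing in Q, so minimum AVC is at Q -> 0+.
Min AVC = 45
The firm should shut down if P < 45.

45


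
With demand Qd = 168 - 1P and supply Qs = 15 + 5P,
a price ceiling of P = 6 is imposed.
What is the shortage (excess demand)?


At P = 6:
Qd = 168 - 1*6 = 162
Qs = 15 + 5*6 = 45
Shortage = Qd - Qs = 162 - 45 = 117

117


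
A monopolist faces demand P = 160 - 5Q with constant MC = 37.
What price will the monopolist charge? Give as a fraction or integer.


MR = 160 - 10Q
Set MR = MC: 160 - 10Q = 37
Q* = 123/10
Substitute into demand:
P* = 160 - 5*123/10 = 197/2

197/2


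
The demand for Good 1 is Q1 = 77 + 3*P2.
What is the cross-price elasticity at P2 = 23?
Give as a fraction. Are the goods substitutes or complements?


dQ1/dP2 = 3
At P2 = 23: Q1 = 77 + 3*23 = 146
Exy = (dQ1/dP2)(P2/Q1) = 3 * 23 / 146 = 69/146
Since Exy > 0, the goods are substitutes.

69/146 (substitutes)
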